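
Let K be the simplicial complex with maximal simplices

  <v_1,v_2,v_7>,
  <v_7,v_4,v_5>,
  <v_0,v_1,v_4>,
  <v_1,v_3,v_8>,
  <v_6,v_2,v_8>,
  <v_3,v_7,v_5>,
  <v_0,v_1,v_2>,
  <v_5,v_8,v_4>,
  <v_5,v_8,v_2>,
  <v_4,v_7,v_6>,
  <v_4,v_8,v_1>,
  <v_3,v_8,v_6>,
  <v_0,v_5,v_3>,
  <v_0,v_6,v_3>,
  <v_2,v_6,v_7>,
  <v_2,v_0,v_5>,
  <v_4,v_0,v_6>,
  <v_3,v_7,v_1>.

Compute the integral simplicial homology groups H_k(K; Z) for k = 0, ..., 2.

Fix the vertex order v_0 < v_1 < v_2 < v_3 < v_4 < v_5 < v_6 < v_7 < v_8 and write every simplex with vertices in increasing order. Then dim K = 2 and the simplices of K are:

  0-simplices (9): [v_0], [v_1], [v_2], [v_3], [v_4], [v_5], [v_6], [v_7], [v_8]
  1-simplices (27): (27 of them)
  2-simplices (18): (18 of them)

so the chain groups are C_0 ≅ Z^9, C_1 ≅ Z^27, C_2 ≅ Z^18.

The boundary map ∂_1: C_1 → C_0 sends each edge [p,q] (with p < q) to q − p. For instance
  ∂[v_0,v_3] = [v_3] − [v_0].
The 9×27 boundary matrix has rank 8 and Smith normal form diag(1,1,1,1,1,1,1,1).

Boundary ∂_2: C_2 → C_1 acts by ∂[p,q,r] = [q,r] − [p,r] + [p,q]. For instance
  ∂[v_1,v_3,v_8] = [v_3,v_8] − [v_1,v_8] + [v_1,v_3],
  ∂[v_0,v_1,v_2] = [v_1,v_2] − [v_0,v_2] + [v_0,v_1].
The 27×18 boundary matrix has rank 17 and Smith normal form diag(1,1,1,1,1,1,1,1,1,1,1,1,1,1,1,1,1).

From H_k ≅ ker(∂_k) / im(∂_{k+1}) we obtain:

  H_0: rank C_0 − rank ∂_1 = 9 − 8 = 1, and the invariant factors of ∂_1 are all 1, so H_0 ≅ Z.
  H_1: rank ker ∂_1 − rank ∂_2 = (27 − 8) − 17 = 2, and the invariant factors of ∂_2 are all 1, so H_1 ≅ Z^2.
  H_2: rank ker ∂_2 − rank ∂_3 = (18 − 17) − 0 = 1, and there is no ∂_3, so H_2 ≅ Z.

H_0 ≅ Z,  H_1 ≅ Z^2,  H_2 ≅ Z.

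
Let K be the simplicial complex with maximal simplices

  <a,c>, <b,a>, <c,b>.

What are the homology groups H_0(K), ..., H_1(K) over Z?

H_0 = Z,  H_1 = Z.

We work with the vertex ordering a < b < c. The simplices of K, each written with vertices in increasing order, are:

  0-simplices (3): a, b, c
  1-simplices (3): ab, ac, bc

so the chain groups are C_0 ≅ Z^3, C_1 ≅ Z^3.

The boundary map ∂_1: C_1 → C_0 maps an edge to its endpoints' difference, ∂[p,q] = q − p. For instance
  ∂ac = c − a.
As a 3×3 matrix over Z this has rank 2, with invariant factors (1,1).

Now H_k = ker ∂_k / im ∂_{k+1}, so:

  H_0: rank C_0 − rank ∂_1 = 3 − 2 = 1, and the invariant factors of ∂_1 are all 1, so H_0 = Z.
  H_1: rank ker ∂_1 − rank ∂_2 = (3 − 2) − 0 = 1, and there is no ∂_2, so H_1 = Z.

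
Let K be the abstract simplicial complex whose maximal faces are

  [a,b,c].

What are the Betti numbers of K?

b_0 = 1, b_1 = 0, b_2 = 0.

Take the total order a < b < c on the vertex set. Then K (dimension 2) consists of the simplices:

  0-simplices (3): a, b, c
  1-simplices (3): ab, ac, bc
  2-simplices (1): abc

giving chain groups C_0 ≅ Z^3, C_1 ≅ Z^3, C_2 ≅ Z^1.

∂_1: C_1 → C_0 is given by ∂[p,q] = [q] − [p]. For instance
  ∂ac = c − a.
The 3×3 boundary matrix has rank 2 and Smith normal form diag(1,1).

∂_2: C_2 → C_1 sends each 2-simplex [p,q,r] to [q,r] − [p,r] + [p,q]. For instance
  ∂abc = bc − ac + ab.
As a 3×1 matrix over Z this has rank 1, with invariant factors (1).

Now H_k = ker ∂_k / im ∂_{k+1}, so:

  H_0: rank C_0 − rank ∂_1 = 3 − 2 = 1, and the invariant factors of ∂_1 are all 1, so H_0 ≅ Z.
  H_1: rank ker ∂_1 − rank ∂_2 = (3 − 2) − 1 = 0, and the invariant factors of ∂_2 are all 1, so H_1 ≅ 0.
  H_2: rank ker ∂_2 − rank ∂_3 = (1 − 1) − 0 = 0, and there is no ∂_3, so H_2 ≅ 0.

(K is a triangulation of the 2-simplex.)

Hence the Betti numbers are b_0 = 1, b_1 = 0, b_2 = 0.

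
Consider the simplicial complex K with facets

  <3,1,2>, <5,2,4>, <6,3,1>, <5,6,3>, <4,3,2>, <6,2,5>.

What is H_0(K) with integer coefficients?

Take the total order 1 < 2 < 3 < 4 < 5 < 6 on the vertex set. Then K (dimension 2) consists of the simplices:

  0-simplices (6): [1], [2], [3], [4], [5], [6]
  1-simplices (12): [1,2], [1,3], [1,6], [2,3], [2,4], [2,5], [2,6], [3,4], [3,5], [3,6], [4,5], [5,6]
  2-simplices (6): [1,2,3], [1,3,6], [2,3,4], [2,4,5], [2,5,6], [3,5,6]

Hence C_0 ≅ Z^6, C_1 ≅ Z^12, C_2 ≅ Z^6.

Boundary ∂_1: C_1 → C_0 maps an edge to its endpoints' difference, ∂[p,q] = q − p.
The 6×12 boundary matrix has rank 5 and Smith normal form diag(1,1,1,1,1).

Boundary ∂_2: C_2 → C_1 acts by ∂[p,q,r] = [q,r] − [p,r] + [p,q]. For instance
  ∂[3,5,6] = [5,6] − [3,6] + [3,5],
  ∂[2,3,4] = [3,4] − [2,4] + [2,3].
The 12×6 boundary matrix has rank 6 and Smith normal form diag(1,1,1,1,1,1).

Computing H_k = (kernel of ∂_k) / (image of ∂_{k+1}):

  H_0: rank C_0 − rank ∂_1 = 6 − 5 = 1, and the invariant factors of ∂_1 are all 1, so H_0 ≅ Z.

(K is a triangulation of the cylinder S^1 x I.)

H_0 = Z.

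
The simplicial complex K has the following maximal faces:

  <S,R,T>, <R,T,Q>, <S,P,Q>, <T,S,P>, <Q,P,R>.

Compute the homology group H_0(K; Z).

Order the vertices as P < Q < R < S < T. Listing each simplex with vertices in this order, K has dimension 2 with simplices:

  0-simplices (5): P, Q, R, S, T
  1-simplices (10): PQ, PR, PS, PT, QR, QS, QT, RS, RT, ST
  2-simplices (5): PQR, PQS, PST, QRT, RST

Hence C_0 ≅ Z^5, C_1 ≅ Z^10, C_2 ≅ Z^5.

∂_1: C_1 → C_0 is given by ∂[p,q] = [q] − [p].
As a 5×10 matrix over Z this has rank 4, with invariant factors (1,1,1,1).

∂_2: C_2 → C_1 sends each 2-simplex [p,q,r] to [q,r] − [p,r] + [p,q]. For instance
  ∂PQR = QR − PR + PQ,
  ∂RST = ST − RT + RS.
As a 10×5 matrix over Z this has rank 5, with invariant factors (1,1,1,1,1).

From H_k ≅ ker(∂_k) / im(∂_{k+1}) we obtain:

  H_0: rank C_0 − rank ∂_1 = 5 − 4 = 1, and the invariant factors of ∂_1 are all 1, so H_0 = Z.

H_0 = Z.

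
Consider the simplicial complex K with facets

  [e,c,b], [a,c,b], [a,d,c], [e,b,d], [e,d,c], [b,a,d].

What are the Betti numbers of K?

b_0 = 1, b_1 = 0, b_2 = 1.

K has 5 vertices, 9 edges, 6 triangles.
rank ∂_0 = 0, rank ∂_1 = 4 ⇒ b_0 = 5 − 0 − 4 = 1; all invariant factors of ∂_1 are 1 so no torsion. So H_0 = Z.
rank ∂_1 = 4, rank ∂_2 = 5 ⇒ b_1 = 9 − 4 − 5 = 0; all invariant factors of ∂_2 are 1 so no torsion. So H_1 = 0.
rank ∂_2 = 5, rank ∂_3 = 0 ⇒ b_2 = 6 − 5 − 0 = 1. So H_2 = Z.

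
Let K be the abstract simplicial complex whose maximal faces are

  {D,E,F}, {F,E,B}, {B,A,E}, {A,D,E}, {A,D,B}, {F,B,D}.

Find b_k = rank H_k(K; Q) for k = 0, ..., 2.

Order the vertices as A < B < D < E < F. Listing each simplex with vertices in this order, K has dimension 2 with simplices:

  0-simplices (5): A, B, D, E, F
  1-simplices (9): AB, AD, AE, BD, BE, BF, DE, DF, EF
  2-simplices (6): ABD, ABE, ADE, BDF, BEF, DEF

Hence C_0 ≅ Z^5, C_1 ≅ Z^9, C_2 ≅ Z^6.

Boundary ∂_1: C_1 → C_0 maps an edge to its endpoints' difference, ∂[p,q] = q − p. For instance
  ∂DF = F − D.
As a 5×9 matrix over Z this has rank 4, with invariant factors (1,1,1,1).

Boundary ∂_2: C_2 → C_1 acts by ∂[p,q,r] = [q,r] − [p,r] + [p,q]. For instance
  ∂BDF = DF − BF + BD,
  ∂BEF = EF − BF + BE.
The resulting 9×6 matrix has rank 5, and its Smith normal form has invariant factors (1,1,1,1,1).

Computing H_k = (kernel of ∂_k) / (image of ∂_{k+1}):

  H_0: rank C_0 − rank ∂_1 = 5 − 4 = 1, and the invariant factors of ∂_1 are all 1, so H_0 ≅ Z.
  H_1: rank ker ∂_1 − rank ∂_2 = (9 − 4) − 5 = 0, and the invariant factors of ∂_2 are all 1, so H_1 ≅ 0.
  H_2: rank ker ∂_2 − rank ∂_3 = (6 − 5) − 0 = 1, and there is no ∂_3, so H_2 ≅ Z.

(K is a triangulation of the 2-sphere S^2.)

Hence the Betti numbers are b_0 = 1, b_1 = 0, b_2 = 1.

b_0 = 1, b_1 = 0, b_2 = 1.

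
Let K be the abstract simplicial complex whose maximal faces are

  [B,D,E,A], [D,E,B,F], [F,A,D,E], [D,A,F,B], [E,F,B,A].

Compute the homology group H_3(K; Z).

We work with the vertex ordering A < B < D < E < F. The simplices of K, each written with vertices in increasing order, are:

  0-simplices (5): A, B, D, E, F
  1-simplices (10): AB, AD, AE, AF, BD, BE, BF, DE, DF, EF
  2-simplices (10): ABD, ABE, ABF, ADE, ADF, AEF, BDE, BDF, BEF, DEF
  3-simplices (5): ABDE, ABDF, ABEF, ADEF, BDEF

Hence C_0 ≅ Z^5, C_1 ≅ Z^10, C_2 ≅ Z^10, C_3 ≅ Z^5.

The boundary map ∂_1: C_1 → C_0 is given by ∂[p,q] = [q] − [p]. For instance
  ∂AD = D − A.
This gives a 5×10 integer matrix of rank 4; reducing to Smith normal form yields diagonal entries (1,1,1,1).

∂_2: C_2 → C_1 sends each 2-simplex [p,q,r] to [q,r] − [p,r] + [p,q]. For instance
  ∂ABD = BD − AD + AB,
  ∂BEF = EF − BF + BE.
The resulting 10×10 matrix has rank 6, and its Smith normal form has invariant factors (1,1,1,1,1,1).

∂_3: C_3 → C_2 sends each 3-simplex σ to the alternating sum Σ_i (−1)^i (σ with its i-th vertex removed). For instance
  ∂ADEF = DEF − AEF + ADF − ADE,
  ∂ABDF = BDF − ADF + ABF − ABD.
The resulting 10×5 matrix has rank 4, and its Smith normal form has invariant factors (1,1,1,1).

Computing H_k = (kernel of ∂_k) / (image of ∂_{k+1}):

  H_3: rank ker ∂_3 − rank ∂_4 = (5 − 4) − 0 = 1, and there is no ∂_4, so H_3 ≅ Z.

H_3 = Z.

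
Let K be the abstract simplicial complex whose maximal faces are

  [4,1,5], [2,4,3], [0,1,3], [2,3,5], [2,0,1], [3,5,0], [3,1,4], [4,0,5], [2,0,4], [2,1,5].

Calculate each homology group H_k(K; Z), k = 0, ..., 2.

H_0 ≅ Z,  H_1 ≅ Z/2,  H_2 = 0.

Take the total order 0 < 1 < 2 < 3 < 4 < 5 on the vertex set. Then K (dimension 2) consists of the simplices:

  0-simplices (6): [0], [1], [2], [3], [4], [5]
  1-simplices (15): [0,1], [0,2], [0,3], [0,4], [0,5], [1,2], [1,3], [1,4], [1,5], [2,3], [2,4], [2,5], [3,4], [3,5], [4,5]
  2-simplices (10): [0,1,2], [0,1,3], [0,2,4], [0,3,5], [0,4,5], [1,2,5], [1,3,4], [1,4,5], [2,3,4], [2,3,5]

so the chain groups are C_0 ≅ Z^6, C_1 ≅ Z^15, C_2 ≅ Z^10.

∂_1: C_1 → C_0 sends each edge [p,q] (with p < q) to q − p.
As a 6×15 matrix over Z this has rank 5, with invariant factors (1,1,1,1,1).

The boundary map ∂_2: C_2 → C_1 sends each 2-simplex [p,q,r] to [q,r] − [p,r] + [p,q]. For instance
  ∂[0,3,5] = [3,5] − [0,5] + [0,3],
  ∂[0,1,3] = [1,3] − [0,3] + [0,1].
The 15×10 boundary matrix has rank 10 and Smith normal form diag(1,1,1,1,1,1,1,1,1,2).

Reading off H_k = ker ∂_k / im ∂_{k+1}:

  H_0: rank C_0 − rank ∂_1 = 6 − 5 = 1, and the invariant factors of ∂_1 are all 1, so H_0 ≅ Z.
  H_1: rank ker ∂_1 − rank ∂_2 = (15 − 5) − 10 = 0, and ∂_2 has invariant factor 2 > 1, so H_1 ≅ Z/2.
  H_2: rank ker ∂_2 − rank ∂_3 = (10 − 10) − 0 = 0, and there is no ∂_3, so H_2 ≅ 0.

(K is a triangulation of the real projective plane RP^2.)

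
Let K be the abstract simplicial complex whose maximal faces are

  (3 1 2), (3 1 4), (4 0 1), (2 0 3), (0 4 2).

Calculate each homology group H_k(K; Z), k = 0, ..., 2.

We work with the vertex ordering 0 < 1 < 2 < 3 < 4. The simplices of K, each written with vertices in increasing order, are:

  0-simplices (5): [0], [1], [2], [3], [4]
  1-simplices (10): [0,1], [0,2], [0,3], [0,4], [1,2], [1,3], [1,4], [2,3], [2,4], [3,4]
  2-simplices (5): [0,1,4], [0,2,3], [0,2,4], [1,2,3], [1,3,4]

Hence C_0 ≅ Z^5, C_1 ≅ Z^10, C_2 ≅ Z^5.

The boundary map ∂_1: C_1 → C_0 maps an edge to its endpoints' difference, ∂[p,q] = q − p.
The 5×10 boundary matrix has rank 4 and Smith normal form diag(1,1,1,1).

Boundary ∂_2: C_2 → C_1 acts by ∂[p,q,r] = [q,r] − [p,r] + [p,q]. For instance
  ∂[1,3,4] = [3,4] − [1,4] + [1,3],
  ∂[1,2,3] = [2,3] − [1,3] + [1,2].
The 10×5 boundary matrix has rank 5 and Smith normal form diag(1,1,1,1,1).

Now H_k = ker ∂_k / im ∂_{k+1}, so:

  H_0: rank C_0 − rank ∂_1 = 5 − 4 = 1, and the invariant factors of ∂_1 are all 1, so H_0 = Z.
  H_1: rank ker ∂_1 − rank ∂_2 = (10 − 4) − 5 = 1, and the invariant factors of ∂_2 are all 1, so H_1 = Z.
  H_2: rank ker ∂_2 − rank ∂_3 = (5 − 5) − 0 = 0, and there is no ∂_3, so H_2 = 0.

H_0 ≅ Z,  H_1 ≅ Z,  H_2 = 0.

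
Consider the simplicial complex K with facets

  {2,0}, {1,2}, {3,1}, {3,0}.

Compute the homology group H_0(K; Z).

H_0 = Z.

K has 4 vertices, 4 edges.
rank ∂_0 = 0, rank ∂_1 = 3 ⇒ b_0 = 4 − 0 − 3 = 1; all invariant factors of ∂_1 are 1 so no torsion. So H_0 ≅ Z.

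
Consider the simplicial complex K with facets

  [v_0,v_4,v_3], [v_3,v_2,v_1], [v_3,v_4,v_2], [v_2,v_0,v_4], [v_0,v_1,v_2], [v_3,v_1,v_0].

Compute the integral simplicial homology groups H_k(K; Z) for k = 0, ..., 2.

Take the total order v_0 < v_1 < v_2 < v_3 < v_4 on the vertex set. Then K (dimension 2) consists of the simplices:

  0-simplices (5): [v_0], [v_1], [v_2], [v_3], [v_4]
  1-simplices (9): [v_0,v_1], [v_0,v_2], [v_0,v_3], [v_0,v_4], [v_1,v_2], [v_1,v_3], [v_2,v_3], [v_2,v_4], [v_3,v_4]
  2-simplices (6): [v_0,v_1,v_2], [v_0,v_1,v_3], [v_0,v_2,v_4], [v_0,v_3,v_4], [v_1,v_2,v_3], [v_2,v_3,v_4]

so the chain groups are C_0 ≅ Z^5, C_1 ≅ Z^9, C_2 ≅ Z^6.

The boundary map ∂_1: C_1 → C_0 maps an edge to its endpoints' difference, ∂[p,q] = q − p. For instance
  ∂[v_1,v_2] = [v_2] − [v_1].
The resulting 5×9 matrix has rank 4, and its Smith normal form has invariant factors (1,1,1,1).

∂_2: C_2 → C_1 acts by ∂[p,q,r] = [q,r] − [p,r] + [p,q]. For instance
  ∂[v_0,v_2,v_4] = [v_2,v_4] − [v_0,v_4] + [v_0,v_2],
  ∂[v_0,v_1,v_3] = [v_1,v_3] − [v_0,v_3] + [v_0,v_1].
The resulting 9×6 matrix has rank 5, and its Smith normal form has invariant factors (1,1,1,1,1).

Computing H_k = (kernel of ∂_k) / (image of ∂_{k+1}):

  H_0: rank C_0 − rank ∂_1 = 5 − 4 = 1, and the invariant factors of ∂_1 are all 1, so H_0 = Z.
  H_1: rank ker ∂_1 − rank ∂_2 = (9 − 4) − 5 = 0, and the invariant factors of ∂_2 are all 1, so H_1 = 0.
  H_2: rank ker ∂_2 − rank ∂_3 = (6 − 5) − 0 = 1, and there is no ∂_3, so H_2 = Z.

H_0 ≅ Z,  H_1 = 0,  H_2 ≅ Z.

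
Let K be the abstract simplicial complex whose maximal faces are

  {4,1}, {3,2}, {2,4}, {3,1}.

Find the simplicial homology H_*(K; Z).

Take the total order 1 < 2 < 3 < 4 on the vertex set. Then K (dimension 1) consists of the simplices:

  0-simplices (4): [1], [2], [3], [4]
  1-simplices (4): [1,3], [1,4], [2,3], [2,4]

so the chain groups are C_0 ≅ Z^4, C_1 ≅ Z^4.

∂_1: C_1 → C_0 is given by ∂[p,q] = [q] − [p].
As a 4×4 matrix over Z this has rank 3, with invariant factors (1,1,1).

Computing H_k = (kernel of ∂_k) / (image of ∂_{k+1}):

  H_0: rank C_0 − rank ∂_1 = 4 − 3 = 1, and the invariant factors of ∂_1 are all 1, so H_0 ≅ Z.
  H_1: rank ker ∂_1 − rank ∂_2 = (4 − 3) − 0 = 1, and there is no ∂_2, so H_1 ≅ Z.

H_0 ≅ Z,  H_1 ≅ Z.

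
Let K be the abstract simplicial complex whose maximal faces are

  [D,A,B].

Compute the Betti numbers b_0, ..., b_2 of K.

Order the vertices as A < B < D. Listing each simplex with vertices in this order, K has dimension 2 with simplices:

  0-simplices (3): A, B, D
  1-simplices (3): AB, AD, BD
  2-simplices (1): ABD

so the chain groups are C_0 ≅ Z^3, C_1 ≅ Z^3, C_2 ≅ Z^1.

The boundary map ∂_1: C_1 → C_0 sends each edge [p,q] (with p < q) to q − p.
As a 3×3 matrix over Z this has rank 2, with invariant factors (1,1).

∂_2: C_2 → C_1 sends each 2-simplex [p,q,r] to [q,r] − [p,r] + [p,q]. For instance
  ∂ABD = BD − AD + AB.
The 3×1 boundary matrix has rank 1 and Smith normal form diag(1).

Now H_k = ker ∂_k / im ∂_{k+1}, so:

  H_0: rank C_0 − rank ∂_1 = 3 − 2 = 1, and the invariant factors of ∂_1 are all 1, so H_0 = Z.
  H_1: rank ker ∂_1 − rank ∂_2 = (3 − 2) − 1 = 0, and the invariant factors of ∂_2 are all 1, so H_1 = 0.
  H_2: rank ker ∂_2 − rank ∂_3 = (1 − 1) − 0 = 0, and there is no ∂_3, so H_2 = 0.

Hence the Betti numbers are b_0 = 1, b_1 = 0, b_2 = 0.

b_0 = 1, b_1 = 0, b_2 = 0.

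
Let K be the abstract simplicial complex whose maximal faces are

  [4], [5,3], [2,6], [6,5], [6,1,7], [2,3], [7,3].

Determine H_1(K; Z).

H_1 = Z^2.

Order the vertices as 1 < 2 < 3 < 4 < 5 < 6 < 7. Listing each simplex with vertices in this order, K has dimension 2 with simplices:

  0-simplices (7): [1], [2], [3], [4], [5], [6], [7]
  1-simplices (8): [1,6], [1,7], [2,3], [2,6], [3,5], [3,7], [5,6], [6,7]
  2-simplices (1): [1,6,7]

so the chain groups are C_0 ≅ Z^7, C_1 ≅ Z^8, C_2 ≅ Z^1.

∂_1: C_1 → C_0 is given by ∂[p,q] = [q] − [p]. For instance
  ∂[1,6] = [6] − [1].
The 7×8 boundary matrix has rank 5 and Smith normal form diag(1,1,1,1,1).

The boundary map ∂_2: C_2 → C_1 acts by ∂[p,q,r] = [q,r] − [p,r] + [p,q]. For instance
  ∂[1,6,7] = [6,7] − [1,7] + [1,6].
As a 8×1 matrix over Z this has rank 1, with invariant factors (1).

Computing H_k = (kernel of ∂_k) / (image of ∂_{k+1}):

  H_1: rank ker ∂_1 − rank ∂_2 = (8 − 5) − 1 = 2, and the invariant factors of ∂_2 are all 1, so H_1 = Z^2.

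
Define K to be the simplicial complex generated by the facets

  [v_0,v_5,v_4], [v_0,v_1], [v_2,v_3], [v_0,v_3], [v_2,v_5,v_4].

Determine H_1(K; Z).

H_1 ≅ Z.

Order the vertices as v_0 < v_1 < v_2 < v_3 < v_4 < v_5. Listing each simplex with vertices in this order, K has dimension 2 with simplices:

  0-simplices (6): [v_0], [v_1], [v_2], [v_3], [v_4], [v_5]
  1-simplices (8): [v_0,v_1], [v_0,v_3], [v_0,v_4], [v_0,v_5], [v_2,v_3], [v_2,v_4], [v_2,v_5], [v_4,v_5]
  2-simplices (2): [v_0,v_4,v_5], [v_2,v_4,v_5]

Hence C_0 ≅ Z^6, C_1 ≅ Z^8, C_2 ≅ Z^2.

∂_1: C_1 → C_0 maps an edge to its endpoints' difference, ∂[p,q] = q − p.
This gives a 6×8 integer matrix of rank 5; reducing to Smith normal form yields diagonal entries (1,1,1,1,1).

∂_2: C_2 → C_1 maps a triangle to the signed sum of its edges. For instance
  ∂[v_0,v_4,v_5] = [v_4,v_5] − [v_0,v_5] + [v_0,v_4],
  ∂[v_2,v_4,v_5] = [v_4,v_5] − [v_2,v_5] + [v_2,v_4].
As a 8×2 matrix over Z this has rank 2, with invariant factors (1,1).

Reading off H_k = ker ∂_k / im ∂_{k+1}:

  H_1: rank ker ∂_1 − rank ∂_2 = (8 − 5) − 2 = 1, and the invariant factors of ∂_2 are all 1, so H_1 ≅ Z.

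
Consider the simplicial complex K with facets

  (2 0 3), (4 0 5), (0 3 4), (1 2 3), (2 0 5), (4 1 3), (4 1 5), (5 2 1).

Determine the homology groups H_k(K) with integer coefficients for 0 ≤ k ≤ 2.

H_0 = Z,  H_1 = 0,  H_2 = Z.

Order the vertices as 0 < 1 < 2 < 3 < 4 < 5. Listing each simplex with vertices in this order, K has dimension 2 with simplices:

  0-simplices (6): [0], [1], [2], [3], [4], [5]
  1-simplices (12): [0,2], [0,3], [0,4], [0,5], [1,2], [1,3], [1,4], [1,5], [2,3], [2,5], [3,4], [4,5]
  2-simplices (8): [0,2,3], [0,2,5], [0,3,4], [0,4,5], [1,2,3], [1,2,5], [1,3,4], [1,4,5]

Hence C_0 ≅ Z^6, C_1 ≅ Z^12, C_2 ≅ Z^8.

Boundary ∂_1: C_1 → C_0 sends each edge [p,q] (with p < q) to q − p. For instance
  ∂[3,4] = [4] − [3].
The 6×12 boundary matrix has rank 5 and Smith normal form diag(1,1,1,1,1).

Boundary ∂_2: C_2 → C_1 acts by ∂[p,q,r] = [q,r] − [p,r] + [p,q]. For instance
  ∂[0,4,5] = [4,5] − [0,5] + [0,4],
  ∂[1,3,4] = [3,4] − [1,4] + [1,3].
The resulting 12×8 matrix has rank 7, and its Smith normal form has invariant factors (1,1,1,1,1,1,1).

From H_k ≅ ker(∂_k) / im(∂_{k+1}) we obtain:

  H_0: rank C_0 − rank ∂_1 = 6 − 5 = 1, and the invariant factors of ∂_1 are all 1, so H_0 = Z.
  H_1: rank ker ∂_1 − rank ∂_2 = (12 − 5) − 7 = 0, and the invariant factors of ∂_2 are all 1, so H_1 = 0.
  H_2: rank ker ∂_2 − rank ∂_3 = (8 − 7) − 0 = 1, and there is no ∂_3, so H_2 = Z.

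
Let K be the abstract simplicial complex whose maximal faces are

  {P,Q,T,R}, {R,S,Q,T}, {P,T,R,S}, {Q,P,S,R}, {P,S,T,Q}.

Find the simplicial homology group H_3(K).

H_3 = Z.

We work with the vertex ordering P < Q < R < S < T. The simplices of K, each written with vertices in increasing order, are:

  0-simplices (5): P, Q, R, S, T
  1-simplices (10): PQ, PR, PS, PT, QR, QS, QT, RS, RT, ST
  2-simplices (10): PQR, PQS, PQT, PRS, PRT, PST, QRS, QRT, QST, RST
  3-simplices (5): PQRS, PQRT, PQST, PRST, QRST

Hence C_0 ≅ Z^5, C_1 ≅ Z^10, C_2 ≅ Z^10, C_3 ≅ Z^5.

Boundary ∂_1: C_1 → C_0 maps an edge to its endpoints' difference, ∂[p,q] = q − p.
This gives a 5×10 integer matrix of rank 4; reducing to Smith normal form yields diagonal entries (1,1,1,1).

The boundary map ∂_2: C_2 → C_1 sends each 2-simplex [p,q,r] to [q,r] − [p,r] + [p,q]. For instance
  ∂PQT = QT − PT + PQ,
  ∂PQR = QR − PR + PQ.
This gives a 10×10 integer matrix of rank 6; reducing to Smith normal form yields diagonal entries (1,1,1,1,1,1).

Boundary ∂_3: C_3 → C_2 sends each 3-simplex σ to the alternating sum Σ_i (−1)^i (σ with its i-th vertex removed). For instance
  ∂PQRT = QRT − PRT + PQT − PQR,
  ∂QRST = RST − QST + QRT − QRS.
The resulting 10×5 matrix has rank 4, and its Smith normal form has invariant factors (1,1,1,1).

Now H_k = ker ∂_k / im ∂_{k+1}, so:

  H_3: rank ker ∂_3 − rank ∂_4 = (5 − 4) − 0 = 1, and there is no ∂_4, so H_3 = Z.

(K is a triangulation of the 3-sphere S^3.)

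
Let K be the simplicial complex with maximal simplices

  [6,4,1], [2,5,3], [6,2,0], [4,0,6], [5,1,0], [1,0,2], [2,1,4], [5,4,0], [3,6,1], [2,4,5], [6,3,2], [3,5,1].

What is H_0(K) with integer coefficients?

H_0 ≅ Z.

Fix the vertex order 0 < 1 < 2 < 3 < 4 < 5 < 6 and write every simplex with vertices in increasing order. Then dim K = 2 and the simplices of K are:

  0-simplices (7): [0], [1], [2], [3], [4], [5], [6]
  1-simplices (18): [0,1], [0,2], [0,4], [0,5], [0,6], [1,2], [1,3], [1,4], [1,5], [1,6], [2,3], [2,4], [2,5], [2,6], [3,5], [3,6], [4,5], [4,6]
  2-simplices (12): [0,1,2], [0,1,5], [0,2,6], [0,4,5], [0,4,6], [1,2,4], [1,3,5], [1,3,6], [1,4,6], [2,3,5], [2,3,6], [2,4,5]

giving chain groups C_0 ≅ Z^7, C_1 ≅ Z^18, C_2 ≅ Z^12.

Boundary ∂_1: C_1 → C_0 is given by ∂[p,q] = [q] − [p]. For instance
  ∂[0,2] = [2] − [0].
The 7×18 boundary matrix has rank 6 and Smith normal form diag(1,1,1,1,1,1).

Boundary ∂_2: C_2 → C_1 sends each 2-simplex [p,q,r] to [q,r] − [p,r] + [p,q]. For instance
  ∂[0,2,6] = [2,6] − [0,6] + [0,2],
  ∂[0,1,2] = [1,2] − [0,2] + [0,1].
This gives a 18×12 integer matrix of rank 12; reducing to Smith normal form yields diagonal entries (1,1,1,1,1,1,1,1,1,1,1,2).

Now H_k = ker ∂_k / im ∂_{k+1}, so:

  H_0: rank C_0 − rank ∂_1 = 7 − 6 = 1, and the invariant factors of ∂_1 are all 1, so H_0 = Z.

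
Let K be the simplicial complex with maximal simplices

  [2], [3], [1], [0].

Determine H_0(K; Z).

Take the total order 0 < 1 < 2 < 3 on the vertex set. Then K (dimension 0) consists of the simplices:

  0-simplices (4): [0], [1], [2], [3]

Hence C_0 ≅ Z^4.

Computing H_k = (kernel of ∂_k) / (image of ∂_{k+1}):

  H_0: rank C_0 − rank ∂_1 = 4 − 0 = 4, and there is no ∂_1, so H_0 ≅ Z^4.

H_0 ≅ Z^4.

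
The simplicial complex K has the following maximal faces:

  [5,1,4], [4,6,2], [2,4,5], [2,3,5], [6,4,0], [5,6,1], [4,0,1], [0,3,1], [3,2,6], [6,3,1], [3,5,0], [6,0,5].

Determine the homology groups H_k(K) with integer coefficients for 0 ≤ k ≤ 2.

Order the vertices as 0 < 1 < 2 < 3 < 4 < 5 < 6. Listing each simplex with vertices in this order, K has dimension 2 with simplices:

  0-simplices (7): [0], [1], [2], [3], [4], [5], [6]
  1-simplices (18): [0,1], [0,3], [0,4], [0,5], [0,6], [1,3], [1,4], [1,5], [1,6], [2,3], [2,4], [2,5], [2,6], [3,5], [3,6], [4,5], [4,6], [5,6]
  2-simplices (12): [0,1,3], [0,1,4], [0,3,5], [0,4,6], [0,5,6], [1,3,6], [1,4,5], [1,5,6], [2,3,5], [2,3,6], [2,4,5], [2,4,6]

so the chain groups are C_0 ≅ Z^7, C_1 ≅ Z^18, C_2 ≅ Z^12.

Boundary ∂_1: C_1 → C_0 is given by ∂[p,q] = [q] − [p].
This gives a 7×18 integer matrix of rank 6; reducing to Smith normal form yields diagonal entries (1,1,1,1,1,1).

Boundary ∂_2: C_2 → C_1 sends each 2-simplex [p,q,r] to [q,r] − [p,r] + [p,q]. For instance
  ∂[2,4,6] = [4,6] − [2,6] + [2,4],
  ∂[2,3,5] = [3,5] − [2,5] + [2,3].
As a 18×12 matrix over Z this has rank 12, with invariant factors (1,1,1,1,1,1,1,1,1,1,1,2).

Computing H_k = (kernel of ∂_k) / (image of ∂_{k+1}):

  H_0: rank C_0 − rank ∂_1 = 7 − 6 = 1, and the invariant factors of ∂_1 are all 1, so H_0 = Z.
  H_1: rank ker ∂_1 − rank ∂_2 = (18 − 6) − 12 = 0, and ∂_2 has invariant factor 2 > 1, so H_1 = Z/2.
  H_2: rank ker ∂_2 − rank ∂_3 = (12 − 12) − 0 = 0, and there is no ∂_3, so H_2 = 0.

(K is a triangulation of the real projective plane RP^2.)

H_0 ≅ Z,  H_1 ≅ Z/2,  H_2 = 0.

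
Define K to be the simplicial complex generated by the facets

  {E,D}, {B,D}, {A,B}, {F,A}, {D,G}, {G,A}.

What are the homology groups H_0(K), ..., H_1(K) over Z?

Take the total order A < B < D < E < F < G on the vertex set. Then K (dimension 1) consists of the simplices:

  0-simplices (6): A, B, D, E, F, G
  1-simplices (6): AB, AF, AG, BD, DE, DG

giving chain groups C_0 ≅ Z^6, C_1 ≅ Z^6.

Boundary ∂_1: C_1 → C_0 maps an edge to its endpoints' difference, ∂[p,q] = q − p. For instance
  ∂AG = G − A.
This gives a 6×6 integer matrix of rank 5; reducing to Smith normal form yields diagonal entries (1,1,1,1,1).

Reading off H_k = ker ∂_k / im ∂_{k+1}:

  H_0: rank C_0 − rank ∂_1 = 6 − 5 = 1, and the invariant factors of ∂_1 are all 1, so H_0 = Z.
  H_1: rank ker ∂_1 − rank ∂_2 = (6 − 5) − 0 = 1, and there is no ∂_2, so H_1 = Z.

H_0 = Z,  H_1 = Z.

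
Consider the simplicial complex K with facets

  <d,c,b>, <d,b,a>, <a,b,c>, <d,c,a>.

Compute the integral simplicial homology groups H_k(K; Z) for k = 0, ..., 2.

Fix the vertex order a < b < c < d and write every simplex with vertices in increasing order. Then dim K = 2 and the simplices of K are:

  0-simplices (4): a, b, c, d
  1-simplices (6): ab, ac, ad, bc, bd, cd
  2-simplices (4): abc, abd, acd, bcd

so the chain groups are C_0 ≅ Z^4, C_1 ≅ Z^6, C_2 ≅ Z^4.

∂_1: C_1 → C_0 sends each edge [p,q] (with p < q) to q − p. For instance
  ∂cd = d − c.
As a 4×6 matrix over Z this has rank 3, with invariant factors (1,1,1).

The boundary map ∂_2: C_2 → C_1 acts by ∂[p,q,r] = [q,r] − [p,r] + [p,q]. For instance
  ∂abc = bc − ac + ab,
  ∂bcd = cd − bd + bc.
As a 6×4 matrix over Z this has rank 3, with invariant factors (1,1,1).

Reading off H_k = ker ∂_k / im ∂_{k+1}:

  H_0: rank C_0 − rank ∂_1 = 4 − 3 = 1, and the invariant factors of ∂_1 are all 1, so H_0 = Z.
  H_1: rank ker ∂_1 − rank ∂_2 = (6 − 3) − 3 = 0, and the invariant factors of ∂_2 are all 1, so H_1 = 0.
  H_2: rank ker ∂_2 − rank ∂_3 = (4 − 3) − 0 = 1, and there is no ∂_3, so H_2 = Z.

H_0 = Z,  H_1 = 0,  H_2 = Z.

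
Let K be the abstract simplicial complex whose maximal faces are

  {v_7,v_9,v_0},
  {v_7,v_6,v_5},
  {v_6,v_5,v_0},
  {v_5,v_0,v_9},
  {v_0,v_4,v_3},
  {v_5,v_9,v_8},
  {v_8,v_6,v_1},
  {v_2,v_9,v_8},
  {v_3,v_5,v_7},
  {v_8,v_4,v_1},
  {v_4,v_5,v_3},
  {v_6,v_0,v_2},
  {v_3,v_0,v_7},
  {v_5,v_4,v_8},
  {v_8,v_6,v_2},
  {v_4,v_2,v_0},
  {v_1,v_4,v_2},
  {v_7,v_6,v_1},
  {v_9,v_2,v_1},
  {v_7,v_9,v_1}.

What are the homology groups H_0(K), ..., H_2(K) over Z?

H_0 = Z,  H_1 = Z ⊕ Z/2Z,  H_2 = 0.

Order the vertices as v_0 < v_1 < v_2 < v_3 < v_4 < v_5 < v_6 < v_7 < v_8 < v_9. Listing each simplex with vertices in this order, K has dimension 2 with simplices:

  0-simplices (10): [v_0], [v_1], [v_2], [v_3], [v_4], [v_5], [v_6], [v_7], [v_8], [v_9]
  1-simplices (30): (30 of them)
  2-simplices (20): (20 of them)

giving chain groups C_0 ≅ Z^10, C_1 ≅ Z^30, C_2 ≅ Z^20.

Boundary ∂_1: C_1 → C_0 is given by ∂[p,q] = [q] − [p].
The 10×30 boundary matrix has rank 9 and Smith normal form diag(1,1,1,1,1,1,1,1,1).

Boundary ∂_2: C_2 → C_1 maps a triangle to the signed sum of its edges. For instance
  ∂[v_0,v_2,v_6] = [v_2,v_6] − [v_0,v_6] + [v_0,v_2],
  ∂[v_2,v_8,v_9] = [v_8,v_9] − [v_2,v_9] + [v_2,v_8].
The resulting 30×20 matrix has rank 20, and its Smith normal form has invariant factors (1,1,1,1,1,1,1,1,1,1,1,1,1,1,1,1,1,1,1,2).

Computing H_k = (kernel of ∂_k) / (image of ∂_{k+1}):

  H_0: rank C_0 − rank ∂_1 = 10 − 9 = 1, and the invariant factors of ∂_1 are all 1, so H_0 = Z.
  H_1: rank ker ∂_1 − rank ∂_2 = (30 − 9) − 20 = 1, and ∂_2 has invariant factor 2 > 1, so H_1 = Z ⊕ Z/2Z.
  H_2: rank ker ∂_2 − rank ∂_3 = (20 − 20) − 0 = 0, and there is no ∂_3, so H_2 = 0.

As a check, the Euler characteristic is 10 − 30 + 20 = 0, which agrees with 1 − 1 + 0 = 0.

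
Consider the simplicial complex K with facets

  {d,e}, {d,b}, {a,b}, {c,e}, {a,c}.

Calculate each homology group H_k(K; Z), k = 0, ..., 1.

We work with the vertex ordering a < b < c < d < e. The simplices of K, each written with vertices in increasing order, are:

  0-simplices (5): a, b, c, d, e
  1-simplices (5): ab, ac, bd, ce, de

giving chain groups C_0 ≅ Z^5, C_1 ≅ Z^5.

∂_1: C_1 → C_0 maps an edge to its endpoints' difference, ∂[p,q] = q − p.
The resulting 5×5 matrix has rank 4, and its Smith normal form has invariant factors (1,1,1,1).

Now H_k = ker ∂_k / im ∂_{k+1}, so:

  H_0: rank C_0 − rank ∂_1 = 5 − 4 = 1, and the invariant factors of ∂_1 are all 1, so H_0 = Z.
  H_1: rank ker ∂_1 − rank ∂_2 = (5 − 4) − 0 = 1, and there is no ∂_2, so H_1 = Z.

H_0 = Z,  H_1 = Z.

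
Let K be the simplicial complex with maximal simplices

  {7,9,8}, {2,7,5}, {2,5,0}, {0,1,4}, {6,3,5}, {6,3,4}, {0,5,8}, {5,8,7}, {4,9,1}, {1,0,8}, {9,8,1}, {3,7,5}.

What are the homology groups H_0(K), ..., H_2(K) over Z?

Order the vertices as 0 < 1 < 2 < 3 < 4 < 5 < 6 < 7 < 8 < 9. Listing each simplex with vertices in this order, K has dimension 2 with simplices:

  0-simplices (10): [0], [1], [2], [3], [4], [5], [6], [7], [8], [9]
  1-simplices (22): [0,1], [0,2], [0,4], [0,5], [0,8], [1,4], [1,8], [1,9], [2,5], [2,7], [3,4], [3,5], [3,6], [3,7], [4,6], [4,9], [5,6], [5,7], [5,8], [7,8], [7,9], [8,9]
  2-simplices (12): [0,1,4], [0,1,8], [0,2,5], [0,5,8], [1,4,9], [1,8,9], [2,5,7], [3,4,6], [3,5,6], [3,5,7], [5,7,8], [7,8,9]

Hence C_0 ≅ Z^10, C_1 ≅ Z^22, C_2 ≅ Z^12.

Boundary ∂_1: C_1 → C_0 is given by ∂[p,q] = [q] − [p]. For instance
  ∂[0,5] = [5] − [0].
As a 10×22 matrix over Z this has rank 9, with invariant factors (1,1,1,1,1,1,1,1,1).

The boundary map ∂_2: C_2 → C_1 maps a triangle to the signed sum of its edges. For instance
  ∂[1,4,9] = [4,9] − [1,9] + [1,4],
  ∂[0,1,8] = [1,8] − [0,8] + [0,1].
The resulting 22×12 matrix has rank 12, and its Smith normal form has invariant factors (1,1,1,1,1,1,1,1,1,1,1,1).

From H_k ≅ ker(∂_k) / im(∂_{k+1}) we obtain:

  H_0: rank C_0 − rank ∂_1 = 10 − 9 = 1, and the invariant factors of ∂_1 are all 1, so H_0 = Z.
  H_1: rank ker ∂_1 − rank ∂_2 = (22 − 9) − 12 = 1, and the invariant factors of ∂_2 are all 1, so H_1 = Z.
  H_2: rank ker ∂_2 − rank ∂_3 = (12 − 12) − 0 = 0, and there is no ∂_3, so H_2 = 0.

H_0 ≅ Z,  H_1 ≅ Z,  H_2 = 0.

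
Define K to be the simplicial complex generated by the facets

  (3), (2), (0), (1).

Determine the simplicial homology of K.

Order the vertices as 0 < 1 < 2 < 3. Listing each simplex with vertices in this order, K has dimension 0 with simplices:

  0-simplices (4): [0], [1], [2], [3]

so the chain groups are C_0 ≅ Z^4.

From H_k ≅ ker(∂_k) / im(∂_{k+1}) we obtain:

  H_0: rank C_0 − rank ∂_1 = 4 − 0 = 4, and there is no ∂_1, so H_0 = Z^4.

H_0 = Z^4.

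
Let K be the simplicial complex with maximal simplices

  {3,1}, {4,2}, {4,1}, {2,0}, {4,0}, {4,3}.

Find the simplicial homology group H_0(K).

H_0 ≅ Z.

Fix the vertex order 0 < 1 < 2 < 3 < 4 and write every simplex with vertices in increasing order. Then dim K = 1 and the simplices of K are:

  0-simplices (5): [0], [1], [2], [3], [4]
  1-simplices (6): [0,2], [0,4], [1,3], [1,4], [2,4], [3,4]

giving chain groups C_0 ≅ Z^5, C_1 ≅ Z^6.

∂_1: C_1 → C_0 sends each edge [p,q] (with p < q) to q − p.
The 5×6 boundary matrix has rank 4 and Smith normal form diag(1,1,1,1).

From H_k ≅ ker(∂_k) / im(∂_{k+1}) we obtain:

  H_0: rank C_0 − rank ∂_1 = 5 − 4 = 1, and the invariant factors of ∂_1 are all 1, so H_0 = Z.

(K is a triangulation of a wedge of 2 circles.)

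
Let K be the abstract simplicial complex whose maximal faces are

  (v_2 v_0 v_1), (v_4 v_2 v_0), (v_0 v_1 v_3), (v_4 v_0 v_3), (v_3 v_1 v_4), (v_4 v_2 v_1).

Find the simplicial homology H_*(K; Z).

H_0 = Z,  H_1 = 0,  H_2 = Z.

Order the vertices as v_0 < v_1 < v_2 < v_3 < v_4. Listing each simplex with vertices in this order, K has dimension 2 with simplices:

  0-simplices (5): [v_0], [v_1], [v_2], [v_3], [v_4]
  1-simplices (9): [v_0,v_1], [v_0,v_2], [v_0,v_3], [v_0,v_4], [v_1,v_2], [v_1,v_3], [v_1,v_4], [v_2,v_4], [v_3,v_4]
  2-simplices (6): [v_0,v_1,v_2], [v_0,v_1,v_3], [v_0,v_2,v_4], [v_0,v_3,v_4], [v_1,v_2,v_4], [v_1,v_3,v_4]

so the chain groups are C_0 ≅ Z^5, C_1 ≅ Z^9, C_2 ≅ Z^6.

The boundary map ∂_1: C_1 → C_0 is given by ∂[p,q] = [q] − [p]. For instance
  ∂[v_1,v_3] = [v_3] − [v_1].
The 5×9 boundary matrix has rank 4 and Smith normal form diag(1,1,1,1).

Boundary ∂_2: C_2 → C_1 sends each 2-simplex [p,q,r] to [q,r] − [p,r] + [p,q]. For instance
  ∂[v_0,v_1,v_2] = [v_1,v_2] − [v_0,v_2] + [v_0,v_1],
  ∂[v_0,v_1,v_3] = [v_1,v_3] − [v_0,v_3] + [v_0,v_1].
The resulting 9×6 matrix has rank 5, and its Smith normal form has invariant factors (1,1,1,1,1).

Computing H_k = (kernel of ∂_k) / (image of ∂_{k+1}):

  H_0: rank C_0 − rank ∂_1 = 5 − 4 = 1, and the invariant factors of ∂_1 are all 1, so H_0 = Z.
  H_1: rank ker ∂_1 − rank ∂_2 = (9 − 4) − 5 = 0, and the invariant factors of ∂_2 are all 1, so H_1 = 0.
  H_2: rank ker ∂_2 − rank ∂_3 = (6 − 5) − 0 = 1, and there is no ∂_3, so H_2 = Z.

As a check, the Euler characteristic is 5 − 9 + 6 = 2, which agrees with 1 − 0 + 1 = 2.
(K is a triangulation of the 2-sphere S^2.)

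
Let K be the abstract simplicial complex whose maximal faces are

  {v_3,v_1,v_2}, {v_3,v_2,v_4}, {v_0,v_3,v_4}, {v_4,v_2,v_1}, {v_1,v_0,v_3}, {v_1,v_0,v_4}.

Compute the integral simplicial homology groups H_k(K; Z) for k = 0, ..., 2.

H_0 ≅ Z,  H_1 = 0,  H_2 ≅ Z.

Take the total order v_0 < v_1 < v_2 < v_3 < v_4 on the vertex set. Then K (dimension 2) consists of the simplices:

  0-simplices (5): [v_0], [v_1], [v_2], [v_3], [v_4]
  1-simplices (9): [v_0,v_1], [v_0,v_3], [v_0,v_4], [v_1,v_2], [v_1,v_3], [v_1,v_4], [v_2,v_3], [v_2,v_4], [v_3,v_4]
  2-simplices (6): [v_0,v_1,v_3], [v_0,v_1,v_4], [v_0,v_3,v_4], [v_1,v_2,v_3], [v_1,v_2,v_4], [v_2,v_3,v_4]

giving chain groups C_0 ≅ Z^5, C_1 ≅ Z^9, C_2 ≅ Z^6.

∂_1: C_1 → C_0 is given by ∂[p,q] = [q] − [p].
The 5×9 boundary matrix has rank 4 and Smith normal form diag(1,1,1,1).

∂_2: C_2 → C_1 acts by ∂[p,q,r] = [q,r] − [p,r] + [p,q]. For instance
  ∂[v_0,v_3,v_4] = [v_3,v_4] − [v_0,v_4] + [v_0,v_3],
  ∂[v_1,v_2,v_3] = [v_2,v_3] − [v_1,v_3] + [v_1,v_2].
The resulting 9×6 matrix has rank 5, and its Smith normal form has invariant factors (1,1,1,1,1).

Now H_k = ker ∂_k / im ∂_{k+1}, so:

  H_0: rank C_0 − rank ∂_1 = 5 − 4 = 1, and the invariant factors of ∂_1 are all 1, so H_0 = Z.
  H_1: rank ker ∂_1 − rank ∂_2 = (9 − 4) − 5 = 0, and the invariant factors of ∂_2 are all 1, so H_1 = 0.
  H_2: rank ker ∂_2 − rank ∂_3 = (6 − 5) − 0 = 1, and there is no ∂_3, so H_2 = Z.

As a check, the Euler characteristic is 5 − 9 + 6 = 2, which agrees with 1 − 0 + 1 = 2.
(K is a triangulation of the 2-sphere S^2.)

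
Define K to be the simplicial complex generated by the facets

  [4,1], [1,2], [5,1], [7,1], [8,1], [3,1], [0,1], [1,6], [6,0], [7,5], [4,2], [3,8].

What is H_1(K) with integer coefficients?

Take the total order 0 < 1 < 2 < 3 < 4 < 5 < 6 < 7 < 8 on the vertex set. Then K (dimension 1) consists of the simplices:

  0-simplices (9): [0], [1], [2], [3], [4], [5], [6], [7], [8]
  1-simplices (12): [0,1], [0,6], [1,2], [1,3], [1,4], [1,5], [1,6], [1,7], [1,8], [2,4], [3,8], [5,7]

giving chain groups C_0 ≅ Z^9, C_1 ≅ Z^12.

∂_1: C_1 → C_0 sends each edge [p,q] (with p < q) to q − p. For instance
  ∂[3,8] = [8] − [3].
The 9×12 boundary matrix has rank 8 and Smith normal form diag(1,1,1,1,1,1,1,1).

Now H_k = ker ∂_k / im ∂_{k+1}, so:

  H_1: rank ker ∂_1 − rank ∂_2 = (12 − 8) − 0 = 4, and there is no ∂_2, so H_1 ≅ Z^4.

(K is a triangulation of a wedge of 4 circles.)

H_1 = Z^4.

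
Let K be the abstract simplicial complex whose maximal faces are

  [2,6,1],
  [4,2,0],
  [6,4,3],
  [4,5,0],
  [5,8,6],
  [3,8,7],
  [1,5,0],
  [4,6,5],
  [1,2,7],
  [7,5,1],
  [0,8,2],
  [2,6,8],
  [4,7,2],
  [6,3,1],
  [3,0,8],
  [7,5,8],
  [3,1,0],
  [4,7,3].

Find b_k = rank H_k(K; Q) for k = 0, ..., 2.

b_0 = 1, b_1 = 2, b_2 = 1.

Fix the vertex order 0 < 1 < 2 < 3 < 4 < 5 < 6 < 7 < 8 and write every simplex with vertices in increasing order. Then dim K = 2 and the simplices of K are:

  0-simplices (9): [0], [1], [2], [3], [4], [5], [6], [7], [8]
  1-simplices (27): (27 of them)
  2-simplices (18): [0,1,3], [0,1,5], [0,2,4], [0,2,8], [0,3,8], [0,4,5], [1,2,6], [1,2,7], [1,3,6], [1,5,7], [2,4,7], [2,6,8], [3,4,6], [3,4,7], [3,7,8], [4,5,6], [5,6,8], [5,7,8]

Hence C_0 ≅ Z^9, C_1 ≅ Z^27, C_2 ≅ Z^18.

Boundary ∂_1: C_1 → C_0 is given by ∂[p,q] = [q] − [p].
As a 9×27 matrix over Z this has rank 8, with invariant factors (1,1,1,1,1,1,1,1).

The boundary map ∂_2: C_2 → C_1 acts by ∂[p,q,r] = [q,r] − [p,r] + [p,q]. For instance
  ∂[1,5,7] = [5,7] − [1,7] + [1,5],
  ∂[2,6,8] = [6,8] − [2,8] + [2,6].
The 27×18 boundary matrix has rank 17 and Smith normal form diag(1,1,1,1,1,1,1,1,1,1,1,1,1,1,1,1,1).

Reading off H_k = ker ∂_k / im ∂_{k+1}:

  H_0: rank C_0 − rank ∂_1 = 9 − 8 = 1, and the invariant factors of ∂_1 are all 1, so H_0 ≅ Z.
  H_1: rank ker ∂_1 − rank ∂_2 = (27 − 8) − 17 = 2, and the invariant factors of ∂_2 are all 1, so H_1 ≅ Z^2.
  H_2: rank ker ∂_2 − rank ∂_3 = (18 − 17) − 0 = 1, and there is no ∂_3, so H_2 ≅ Z.

Hence the Betti numbers are b_0 = 1, b_1 = 2, b_2 = 1.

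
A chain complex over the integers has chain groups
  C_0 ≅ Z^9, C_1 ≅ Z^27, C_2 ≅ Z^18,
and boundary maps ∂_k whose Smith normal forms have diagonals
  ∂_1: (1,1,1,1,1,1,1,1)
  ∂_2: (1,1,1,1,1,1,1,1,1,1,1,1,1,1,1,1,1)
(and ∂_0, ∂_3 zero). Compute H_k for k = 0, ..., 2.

H_0: b_0 = 9 − 0 − 8 = 1; torsion from ∂_1 factors > 1: none. So H_0 = Z.
H_1: b_1 = 27 − 8 − 17 = 2; torsion from ∂_2 factors > 1: none. So H_1 = Z^2.
H_2: b_2 = 18 − 17 − 0 = 1; torsion from ∂_3 factors > 1: none. So H_2 = Z.

H_0 = Z,  H_1 = Z^2,  H_2 = Z.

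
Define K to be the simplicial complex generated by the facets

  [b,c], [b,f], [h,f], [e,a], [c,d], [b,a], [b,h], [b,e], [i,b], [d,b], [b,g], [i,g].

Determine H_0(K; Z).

Take the total order a < b < c < d < e < f < g < h < i on the vertex set. Then K (dimension 1) consists of the simplices:

  0-simplices (9): a, b, c, d, e, f, g, h, i
  1-simplices (12): ab, ae, bc, bd, be, bf, bg, bh, bi, cd, fh, gi

giving chain groups C_0 ≅ Z^9, C_1 ≅ Z^12.

The boundary map ∂_1: C_1 → C_0 maps an edge to its endpoints' difference, ∂[p,q] = q − p. For instance
  ∂gi = i − g.
This gives a 9×12 integer matrix of rank 8; reducing to Smith normal form yields diagonal entries (1,1,1,1,1,1,1,1).

From H_k ≅ ker(∂_k) / im(∂_{k+1}) we obtain:

  H_0: rank C_0 − rank ∂_1 = 9 − 8 = 1, and the invariant factors of ∂_1 are all 1, so H_0 = Z.

H_0 = Z.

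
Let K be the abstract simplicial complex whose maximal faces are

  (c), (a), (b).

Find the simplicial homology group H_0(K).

Take the total order a < b < c on the vertex set. Then K (dimension 0) consists of the simplices:

  0-simplices (3): a, b, c

Hence C_0 ≅ Z^3.

Now H_k = ker ∂_k / im ∂_{k+1}, so:

  H_0: rank C_0 − rank ∂_1 = 3 − 0 = 3, and there is no ∂_1, so H_0 = Z^3.

(K is a triangulation of a set of 3 points.)

H_0 ≅ Z^3.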